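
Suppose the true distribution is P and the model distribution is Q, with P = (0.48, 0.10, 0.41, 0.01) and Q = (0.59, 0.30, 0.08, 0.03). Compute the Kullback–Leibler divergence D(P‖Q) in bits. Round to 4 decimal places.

0.6494 bits

D(P‖Q) = Σ p·log₂(p/q).
  0.48·log₂(0.48/0.59) = -0.14289
  0.10·log₂(0.10/0.30) = -0.15850
  0.41·log₂(0.41/0.08) = 0.96660
  0.01·log₂(0.01/0.03) = -0.01585
D(P‖Q) = 0.6494 bits.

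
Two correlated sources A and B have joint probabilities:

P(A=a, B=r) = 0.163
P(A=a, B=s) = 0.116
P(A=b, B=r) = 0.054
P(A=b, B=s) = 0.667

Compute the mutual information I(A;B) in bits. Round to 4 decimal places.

0.2046 bits

Marginals: p(A) = (0.2790, 0.7210), p(B) = (0.2170, 0.7830).
I(A;B) = Σ p(x,y)·log₂[p(x,y)/(p(x)p(y))].
  (a,r): 0.163·log₂(2.6923) = 0.23290
  (a,s): 0.116·log₂(0.5310) = -0.10593
  (b,r): 0.054·log₂(0.3451) = -0.08288
  (b,s): 0.667·log₂(1.1815) = 0.16048
Sum = 0.2046 bits.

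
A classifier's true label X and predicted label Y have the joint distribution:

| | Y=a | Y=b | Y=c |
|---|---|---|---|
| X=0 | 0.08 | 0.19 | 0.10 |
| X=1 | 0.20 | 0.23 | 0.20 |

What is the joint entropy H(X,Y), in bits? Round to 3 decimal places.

2.495 bits

H(X,Y) = −Σ p(x,y)·log₂ p(x,y) over all 6 cells.
  cell (0,a): −0.08·log₂0.08 = 0.2915
  cell (0,b): −0.19·log₂0.19 = 0.4552
  cell (0,c): −0.10·log₂0.10 = 0.3322
  cell (1,a): −0.20·log₂0.20 = 0.4644
  cell (1,b): −0.23·log₂0.23 = 0.4877
  cell (1,c): −0.20·log₂0.20 = 0.4644
Sum = 2.495 bits.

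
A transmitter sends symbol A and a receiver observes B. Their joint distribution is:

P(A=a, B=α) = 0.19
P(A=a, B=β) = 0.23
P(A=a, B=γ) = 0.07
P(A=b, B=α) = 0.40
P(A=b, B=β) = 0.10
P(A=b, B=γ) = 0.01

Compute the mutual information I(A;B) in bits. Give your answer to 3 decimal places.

0.129 bits

Marginals: p(A) = (0.4900, 0.5100), p(B) = (0.5900, 0.3300, 0.0800).
I(A;B) = Σ p(x,y)·log₂[p(x,y)/(p(x)p(y))].
  (a,α): 0.19·log₂(0.6572) = -0.1151
  (a,β): 0.23·log₂(1.4224) = 0.1169
  (a,γ): 0.07·log₂(1.7857) = 0.0586
  (b,α): 0.40·log₂(1.3293) = 0.1643
  (b,β): 0.10·log₂(0.5942) = -0.0751
  (b,γ): 0.01·log₂(0.2451) = -0.0203
Sum = 0.129 bits.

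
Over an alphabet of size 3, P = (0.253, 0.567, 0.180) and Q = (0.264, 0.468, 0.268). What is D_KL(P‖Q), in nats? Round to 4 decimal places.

D(P‖Q) = Σ p·ln(p/q).
  0.253·ln(0.253/0.264) = -0.01077
  0.567·ln(0.567/0.468) = 0.10880
  0.180·ln(0.180/0.268) = -0.07165
D(P‖Q) = 0.0264 nats.

0.0264 nats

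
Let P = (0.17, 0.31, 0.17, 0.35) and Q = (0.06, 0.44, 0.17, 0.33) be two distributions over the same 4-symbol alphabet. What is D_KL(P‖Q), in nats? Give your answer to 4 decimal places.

D(P‖Q) = Σ p·ln(p/q).
  0.17·ln(0.17/0.06) = 0.17705
  0.31·ln(0.31/0.44) = -0.10856
  0.17·ln(0.17/0.17) = 0.00000
  0.35·ln(0.35/0.33) = 0.02059
D(P‖Q) = 0.0891 nats.

0.0891 nats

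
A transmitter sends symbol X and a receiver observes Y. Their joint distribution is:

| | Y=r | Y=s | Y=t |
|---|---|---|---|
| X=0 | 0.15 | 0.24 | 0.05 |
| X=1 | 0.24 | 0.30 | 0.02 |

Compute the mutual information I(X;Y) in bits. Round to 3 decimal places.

0.019 bits

Marginals: p(X) = (0.4400, 0.5600), p(Y) = (0.3900, 0.5400, 0.0700).
I(X;Y) = Σ p(x,y)·log₂[p(x,y)/(p(x)p(y))].
  (0,r): 0.15·log₂(0.8741) = -0.0291
  (0,s): 0.24·log₂(1.0101) = 0.0035
  (0,t): 0.05·log₂(1.6234) = 0.0349
  (1,r): 0.24·log₂(1.0989) = 0.0327
  (1,s): 0.30·log₂(0.9921) = -0.0034
  (1,t): 0.02·log₂(0.5102) = -0.0194
Sum = 0.019 bits.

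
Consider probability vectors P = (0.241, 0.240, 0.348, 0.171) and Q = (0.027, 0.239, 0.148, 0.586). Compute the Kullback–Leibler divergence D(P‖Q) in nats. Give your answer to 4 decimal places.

0.6155 nats

D(P‖Q) = Σ p·ln(p/q).
  0.241·ln(0.241/0.027) = 0.52754
  0.240·ln(0.240/0.239) = 0.00100
  0.348·ln(0.348/0.148) = 0.29754
  0.171·ln(0.171/0.586) = -0.21061
D(P‖Q) = 0.6155 nats.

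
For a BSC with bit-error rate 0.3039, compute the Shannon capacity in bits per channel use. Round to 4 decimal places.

0.1140 bits

Binary symmetric channel: C = 1 − h₂(ε) where h₂ is the binary entropy function.
h₂(0.3039) = −0.3039·log₂0.3039 − 0.6961·log₂0.6961 = 0.8860.
C = 1 − 0.8860 = 0.1140 bits per channel use.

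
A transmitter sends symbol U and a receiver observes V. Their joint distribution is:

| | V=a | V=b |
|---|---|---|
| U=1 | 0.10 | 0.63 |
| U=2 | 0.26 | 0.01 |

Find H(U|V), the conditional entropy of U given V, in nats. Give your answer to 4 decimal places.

0.2642 nats

Chain rule: H(U|V) = H(U,V) − H(V).
Marginals: p(U) = (0.7300, 0.2700), p(V) = (0.3600, 0.6400).
H(U,V) = 0.9176 nats; H(V) = 0.6534 nats.
H(U|V) = 0.9176 − 0.6534 = 0.2642 nats.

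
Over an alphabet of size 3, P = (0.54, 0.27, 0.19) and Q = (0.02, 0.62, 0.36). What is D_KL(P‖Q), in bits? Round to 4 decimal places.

2.0686 bits

D(P‖Q) = Σ p·log₂(p/q).
  0.54·log₂(0.54/0.02) = 2.56764
  0.27·log₂(0.27/0.62) = -0.32381
  0.19·log₂(0.19/0.36) = -0.17518
D(P‖Q) = 2.0686 bits.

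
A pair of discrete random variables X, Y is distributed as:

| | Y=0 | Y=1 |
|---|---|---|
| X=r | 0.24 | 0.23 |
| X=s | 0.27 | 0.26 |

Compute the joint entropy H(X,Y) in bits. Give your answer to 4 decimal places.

H(X,Y) = −Σ p(x,y)·log₂ p(x,y) over all 4 cells.
  cell (r,0): −0.24·log₂0.24 = 0.49413
  cell (r,1): −0.23·log₂0.23 = 0.48767
  cell (s,0): −0.27·log₂0.27 = 0.51002
  cell (s,1): −0.26·log₂0.26 = 0.50529
Sum = 1.9971 bits.

1.9971 bits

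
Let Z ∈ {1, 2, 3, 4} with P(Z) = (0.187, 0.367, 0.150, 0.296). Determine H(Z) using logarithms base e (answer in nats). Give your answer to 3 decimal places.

1.326 nats

H(Z) = −Σ p·ln p.
  −(0.187)·ln(0.187) = 0.3135
  −(0.367)·ln(0.367) = 0.3679
  −(0.150)·ln(0.150) = 0.2846
  −(0.296)·ln(0.296) = 0.3603
Sum: 0.3135 + 0.3679 + 0.2846 + 0.3603 = 1.326 nats.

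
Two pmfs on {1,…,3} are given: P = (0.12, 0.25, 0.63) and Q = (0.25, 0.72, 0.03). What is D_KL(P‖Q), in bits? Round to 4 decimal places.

2.2586 bits

D(P‖Q) = Σ p·log₂(p/q).
  0.12·log₂(0.12/0.25) = -0.12707
  0.25·log₂(0.25/0.72) = -0.38152
  0.63·log₂(0.63/0.03) = 2.76716
D(P‖Q) = 2.2586 bits.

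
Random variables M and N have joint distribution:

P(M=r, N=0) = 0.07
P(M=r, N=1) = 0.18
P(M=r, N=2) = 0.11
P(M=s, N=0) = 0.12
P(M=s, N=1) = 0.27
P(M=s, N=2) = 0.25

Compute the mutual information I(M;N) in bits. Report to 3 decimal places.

0.006 bits

Marginals: p(M) = (0.3600, 0.6400), p(N) = (0.1900, 0.4500, 0.3600).
I(M;N) = Σ p(x,y)·log₂[p(x,y)/(p(x)p(y))].
  (r,0): 0.07·log₂(1.0234) = 0.0023
  (r,1): 0.18·log₂(1.1111) = 0.0274
  (r,2): 0.11·log₂(0.8488) = -0.0260
  (s,0): 0.12·log₂(0.9868) = -0.0023
  (s,1): 0.27·log₂(0.9375) = -0.0251
  (s,2): 0.25·log₂(1.0851) = 0.0294
Sum = 0.006 bits.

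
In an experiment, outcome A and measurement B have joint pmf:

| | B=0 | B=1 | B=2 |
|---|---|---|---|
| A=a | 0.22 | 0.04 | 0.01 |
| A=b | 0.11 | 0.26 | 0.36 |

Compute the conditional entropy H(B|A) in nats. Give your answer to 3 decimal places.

Marginals: p(A) = (0.2700, 0.7300), p(B) = (0.3300, 0.3000, 0.3700).
H(B|A) = Σ p(A) · H(B|A=·).
  A=a: p=0.2700, H(B|A=a) = 0.5718
  A=b: p=0.7300, H(B|A=b) = 1.0015
Weighted sum = 0.885 nats.

0.885 nats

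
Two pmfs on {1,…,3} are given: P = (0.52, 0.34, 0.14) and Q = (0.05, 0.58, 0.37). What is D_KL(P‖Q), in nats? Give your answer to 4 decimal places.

0.9001 nats

D(P‖Q) = Σ p·ln(p/q).
  0.52·ln(0.52/0.05) = 1.21774
  0.34·ln(0.34/0.58) = -0.18159
  0.14·ln(0.14/0.37) = -0.13606
D(P‖Q) = 0.9001 nats.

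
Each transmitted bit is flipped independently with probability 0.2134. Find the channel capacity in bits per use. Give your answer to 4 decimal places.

0.2521 bits

Binary symmetric channel: C = 1 − h₂(ε) where h₂ is the binary entropy function.
h₂(0.2134) = −0.2134·log₂0.2134 − 0.7866·log₂0.7866 = 0.7479.
C = 1 − 0.7479 = 0.2521 bits per channel use.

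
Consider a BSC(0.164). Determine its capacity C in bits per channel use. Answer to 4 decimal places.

0.3562 bits

Binary symmetric channel: C = 1 − h₂(ε) where h₂ is the binary entropy function.
h₂(0.164) = −0.164·log₂0.164 − 0.836·log₂0.836 = 0.6438.
C = 1 − 0.6438 = 0.3562 bits per channel use.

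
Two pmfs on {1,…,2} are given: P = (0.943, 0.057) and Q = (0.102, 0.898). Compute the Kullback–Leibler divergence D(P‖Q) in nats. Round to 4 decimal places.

D(P‖Q) = Σ p·ln(p/q).
  0.943·ln(0.943/0.102) = 2.09732
  0.057·ln(0.057/0.898) = -0.15716
D(P‖Q) = 1.9402 nats.

1.9402 nats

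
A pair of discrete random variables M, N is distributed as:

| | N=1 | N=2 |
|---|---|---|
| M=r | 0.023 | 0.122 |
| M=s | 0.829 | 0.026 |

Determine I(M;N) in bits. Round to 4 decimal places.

0.3454 bits

Marginals: p(M) = (0.1450, 0.8550), p(N) = (0.8520, 0.1480).
I(M;N) = H(M) + H(N) − H(M,N).
H(M) = 0.5972, H(N) = 0.6048, H(M,N) = 0.8566.
I(M;N) = 0.5972 + 0.6048 − 0.8566 = 0.3454 bits.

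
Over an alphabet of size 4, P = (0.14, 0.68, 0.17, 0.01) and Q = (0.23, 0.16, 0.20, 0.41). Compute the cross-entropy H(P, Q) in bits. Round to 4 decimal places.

H(P,Q) = −Σ p·log₂ q.
  −0.14·log₂(0.23) = 0.29684
  −0.68·log₂(0.16) = 1.79782
  −0.17·log₂(0.20) = 0.39473
  −0.01·log₂(0.41) = 0.01286
H(P,Q) = 2.5023 bits.

2.5023 bits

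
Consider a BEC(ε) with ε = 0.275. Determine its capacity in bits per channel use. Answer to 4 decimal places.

Binary erasure channel: capacity C = 1 − ε.
C = 1 − 0.275 = 0.7250 bits per channel use.

0.7250 bits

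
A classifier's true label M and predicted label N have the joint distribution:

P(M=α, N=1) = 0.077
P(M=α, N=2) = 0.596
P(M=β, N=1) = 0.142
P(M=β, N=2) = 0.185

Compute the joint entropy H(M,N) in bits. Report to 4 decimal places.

H(M,N) = −Σ p(x,y)·log₂ p(x,y) over all 4 cells.
  cell (α,1): −0.077·log₂0.077 = 0.28482
  cell (α,2): −0.596·log₂0.596 = 0.44498
  cell (β,1): −0.142·log₂0.142 = 0.39988
  cell (β,2): −0.185·log₂0.185 = 0.45036
Sum = 1.5800 bits.

1.5800 bits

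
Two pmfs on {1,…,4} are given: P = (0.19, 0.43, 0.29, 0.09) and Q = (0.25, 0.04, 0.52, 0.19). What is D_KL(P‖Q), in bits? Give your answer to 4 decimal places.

D(P‖Q) = Σ p·log₂(p/q).
  0.19·log₂(0.19/0.25) = -0.07523
  0.43·log₂(0.43/0.04) = 1.47329
  0.29·log₂(0.29/0.52) = -0.24431
  0.09·log₂(0.09/0.19) = -0.09702
D(P‖Q) = 1.0567 bits.

1.0567 bits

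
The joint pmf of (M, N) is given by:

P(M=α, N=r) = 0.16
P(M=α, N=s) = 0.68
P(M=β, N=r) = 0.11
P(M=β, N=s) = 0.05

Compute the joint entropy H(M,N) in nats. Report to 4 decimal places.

H(M,N) = −Σ p(x,y)·ln p(x,y) over all 4 cells.
  cell (α,r): −0.16·ln0.16 = 0.29321
  cell (α,s): −0.68·ln0.68 = 0.26225
  cell (β,r): −0.11·ln0.11 = 0.24280
  cell (β,s): −0.05·ln0.05 = 0.14979
Sum = 0.9481 nats.

0.9481 nats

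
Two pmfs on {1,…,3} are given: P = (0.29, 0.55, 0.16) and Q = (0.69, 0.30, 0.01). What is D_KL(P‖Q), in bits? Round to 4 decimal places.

0.7583 bits

D(P‖Q) = Σ p·log₂(p/q).
  0.29·log₂(0.29/0.69) = -0.36266
  0.55·log₂(0.55/0.30) = 0.48096
  0.16·log₂(0.16/0.01) = 0.64000
D(P‖Q) = 0.7583 bits.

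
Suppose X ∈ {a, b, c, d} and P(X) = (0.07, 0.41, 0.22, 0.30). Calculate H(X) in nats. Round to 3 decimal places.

1.246 nats

H(X) = −Σ p·ln p.
  −(0.07)·ln(0.07) = 0.1861
  −(0.41)·ln(0.41) = 0.3656
  −(0.22)·ln(0.22) = 0.3331
  −(0.30)·ln(0.30) = 0.3612
Sum: 0.1861 + 0.3656 + 0.3331 + 0.3612 = 1.246 nats.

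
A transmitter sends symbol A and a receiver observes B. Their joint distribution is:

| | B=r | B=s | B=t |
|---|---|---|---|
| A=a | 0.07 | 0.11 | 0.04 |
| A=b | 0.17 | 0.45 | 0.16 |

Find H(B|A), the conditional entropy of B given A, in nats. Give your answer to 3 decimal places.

0.985 nats

Chain rule: H(B|A) = H(A,B) − H(A).
Marginals: p(A) = (0.2200, 0.7800), p(B) = (0.2400, 0.5600, 0.2000).
H(A,B) = 1.5115 nats; H(A) = 0.5269 nats.
H(B|A) = 1.5115 − 0.5269 = 0.985 nats.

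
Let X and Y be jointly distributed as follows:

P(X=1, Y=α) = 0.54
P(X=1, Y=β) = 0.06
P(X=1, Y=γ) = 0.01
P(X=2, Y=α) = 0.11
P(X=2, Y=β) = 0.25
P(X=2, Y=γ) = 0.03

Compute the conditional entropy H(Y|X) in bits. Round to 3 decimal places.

0.827 bits

Marginals: p(X) = (0.6100, 0.3900), p(Y) = (0.6500, 0.3100, 0.0400).
H(Y|X) = Σ p(X) · H(Y|X=·).
  X=1: p=0.6100, H(Y|X=1) = 0.5820
  X=2: p=0.3900, H(Y|X=2) = 1.2109
Weighted sum = 0.827 bits.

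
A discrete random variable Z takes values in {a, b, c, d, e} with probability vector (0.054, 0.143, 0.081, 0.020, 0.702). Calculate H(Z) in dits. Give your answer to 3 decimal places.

0.420 dits

H(Z) = −Σ p·log₁₀ p.
  −(0.054)·log₁₀(0.054) = 0.0685
  −(0.143)·log₁₀(0.143) = 0.1208
  −(0.081)·log₁₀(0.081) = 0.0884
  −(0.020)·log₁₀(0.020) = 0.0340
  −(0.702)·log₁₀(0.702) = 0.1079
Sum: 0.0685 + 0.1208 + 0.0884 + 0.0340 + 0.1079 = 0.420 dits.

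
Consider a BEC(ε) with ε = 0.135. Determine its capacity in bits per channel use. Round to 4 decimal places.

0.8650 bits

Binary erasure channel: capacity C = 1 − ε.
C = 1 − 0.135 = 0.8650 bits per channel use.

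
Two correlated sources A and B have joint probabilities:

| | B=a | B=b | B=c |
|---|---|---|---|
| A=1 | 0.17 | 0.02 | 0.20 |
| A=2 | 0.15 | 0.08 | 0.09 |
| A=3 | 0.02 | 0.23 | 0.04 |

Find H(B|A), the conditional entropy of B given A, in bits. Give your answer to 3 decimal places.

Marginals: p(A) = (0.3900, 0.3200, 0.2900), p(B) = (0.3400, 0.3300, 0.3300).
H(B|A) = Σ p(A) · H(B|A=·).
  A=1: p=0.3900, H(B|A=1) = 1.2360
  A=2: p=0.3200, H(B|A=2) = 1.5271
  A=3: p=0.2900, H(B|A=3) = 0.9255
Weighted sum = 1.239 bits.

1.239 bits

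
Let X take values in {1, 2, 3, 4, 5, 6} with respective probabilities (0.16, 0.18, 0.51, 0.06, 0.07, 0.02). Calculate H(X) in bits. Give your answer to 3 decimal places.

1.989 bits

H(X) = −Σ p·log₂ p.
  −(0.16)·log₂(0.16) = 0.4230
  −(0.18)·log₂(0.18) = 0.4453
  −(0.51)·log₂(0.51) = 0.4954
  −(0.06)·log₂(0.06) = 0.2435
  −(0.07)·log₂(0.07) = 0.2686
  −(0.02)·log₂(0.02) = 0.1129
Sum: 0.4230 + 0.4453 + 0.4954 + 0.2435 + 0.2686 + 0.1129 = 1.989 bits.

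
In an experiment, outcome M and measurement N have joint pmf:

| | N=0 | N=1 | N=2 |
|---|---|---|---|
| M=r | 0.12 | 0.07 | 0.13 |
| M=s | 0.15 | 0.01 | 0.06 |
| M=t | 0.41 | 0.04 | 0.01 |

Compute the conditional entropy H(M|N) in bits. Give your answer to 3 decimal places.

Marginals: p(M) = (0.3200, 0.2200, 0.4600), p(N) = (0.6800, 0.1200, 0.2000).
H(M|N) = Σ p(N) · H(M|N=·).
  N=0: p=0.6800, H(M|N=0) = 1.3627
  N=1: p=0.1200, H(M|N=1) = 1.2807
  N=2: p=0.2000, H(M|N=2) = 1.1412
Weighted sum = 1.309 bits.

1.309 bits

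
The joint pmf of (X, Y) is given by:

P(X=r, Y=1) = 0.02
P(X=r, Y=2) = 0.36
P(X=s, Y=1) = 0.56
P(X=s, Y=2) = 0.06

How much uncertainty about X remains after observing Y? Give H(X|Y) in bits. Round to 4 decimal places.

0.3740 bits

Chain rule: H(X|Y) = H(X,Y) − H(Y).
Marginals: p(X) = (0.3800, 0.6200), p(Y) = (0.5800, 0.4200).
H(X,Y) = 1.3555 bits; H(Y) = 0.9815 bits.
H(X|Y) = 1.3555 − 0.9815 = 0.3740 bits.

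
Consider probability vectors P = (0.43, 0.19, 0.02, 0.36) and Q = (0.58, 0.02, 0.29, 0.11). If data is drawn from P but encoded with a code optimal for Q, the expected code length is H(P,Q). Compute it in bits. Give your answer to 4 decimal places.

H(P,Q) = −Σ p·log₂ q.
  −0.43·log₂(0.58) = 0.33793
  −0.19·log₂(0.02) = 1.07233
  −0.02·log₂(0.29) = 0.03572
  −0.36·log₂(0.11) = 1.14639
H(P,Q) = 2.5924 bits.

2.5924 bits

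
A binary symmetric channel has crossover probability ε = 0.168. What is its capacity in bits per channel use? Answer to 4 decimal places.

0.3469 bits

Binary symmetric channel: C = 1 − h₂(ε) where h₂ is the binary entropy function.
h₂(0.168) = −0.168·log₂0.168 − 0.832·log₂0.832 = 0.6531.
C = 1 − 0.6531 = 0.3469 bits per channel use.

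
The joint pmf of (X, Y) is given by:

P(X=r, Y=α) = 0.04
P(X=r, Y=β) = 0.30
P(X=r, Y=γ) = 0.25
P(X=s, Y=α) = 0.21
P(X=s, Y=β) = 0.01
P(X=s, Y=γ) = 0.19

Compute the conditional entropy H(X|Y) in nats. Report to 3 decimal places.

0.455 nats

Marginals: p(X) = (0.5900, 0.4100), p(Y) = (0.2500, 0.3100, 0.4400).
H(X|Y) = Σ p(Y) · H(X|Y=·).
  Y=α: p=0.2500, H(X|Y=α) = 0.4397
  Y=β: p=0.3100, H(X|Y=β) = 0.1425
  Y=γ: p=0.4400, H(X|Y=γ) = 0.6838
Weighted sum = 0.455 nats.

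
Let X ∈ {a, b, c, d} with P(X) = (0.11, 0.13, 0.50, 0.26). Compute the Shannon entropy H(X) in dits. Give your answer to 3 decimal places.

H(X) = −Σ p·log₁₀ p.
  −(0.11)·log₁₀(0.11) = 0.1054
  −(0.13)·log₁₀(0.13) = 0.1152
  −(0.50)·log₁₀(0.50) = 0.1505
  −(0.26)·log₁₀(0.26) = 0.1521
Sum: 0.1054 + 0.1152 + 0.1505 + 0.1521 = 0.523 dits.

0.523 dits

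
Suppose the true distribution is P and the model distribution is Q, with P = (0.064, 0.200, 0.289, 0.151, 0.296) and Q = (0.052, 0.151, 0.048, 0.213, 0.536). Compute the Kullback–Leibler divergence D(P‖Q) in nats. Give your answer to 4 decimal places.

0.3606 nats

D(P‖Q) = Σ p·ln(p/q).
  0.064·ln(0.064/0.052) = 0.01329
  0.200·ln(0.200/0.151) = 0.05621
  0.289·ln(0.289/0.048) = 0.51882
  0.151·ln(0.151/0.213) = -0.05195
  0.296·ln(0.296/0.536) = -0.17576
D(P‖Q) = 0.3606 nats.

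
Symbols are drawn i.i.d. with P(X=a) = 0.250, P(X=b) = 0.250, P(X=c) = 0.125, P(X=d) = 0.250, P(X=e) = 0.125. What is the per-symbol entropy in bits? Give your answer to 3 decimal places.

H(X) = −Σ p·log₂ p.
  −(0.250)·log₂(0.250) = 0.5000
  −(0.250)·log₂(0.250) = 0.5000
  −(0.125)·log₂(0.125) = 0.3750
  −(0.250)·log₂(0.250) = 0.5000
  −(0.125)·log₂(0.125) = 0.3750
Sum: 0.5000 + 0.5000 + 0.3750 + 0.5000 + 0.3750 = 2.250 bits.

2.250 bits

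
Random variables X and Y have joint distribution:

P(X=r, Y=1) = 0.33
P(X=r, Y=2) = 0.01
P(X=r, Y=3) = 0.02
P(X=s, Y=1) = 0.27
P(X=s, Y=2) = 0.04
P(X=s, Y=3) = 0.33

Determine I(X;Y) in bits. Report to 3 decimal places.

0.200 bits

Marginals: p(X) = (0.3600, 0.6400), p(Y) = (0.6000, 0.0500, 0.3500).
I(X;Y) = Σ p(x,y)·log₂[p(x,y)/(p(x)p(y))].
  (r,1): 0.33·log₂(1.5278) = 0.2018
  (r,2): 0.01·log₂(0.5556) = -0.0085
  (r,3): 0.02·log₂(0.1587) = -0.0531
  (s,1): 0.27·log₂(0.7031) = -0.1372
  (s,2): 0.04·log₂(1.2500) = 0.0129
  (s,3): 0.33·log₂(1.4732) = 0.1845
Sum = 0.200 bits.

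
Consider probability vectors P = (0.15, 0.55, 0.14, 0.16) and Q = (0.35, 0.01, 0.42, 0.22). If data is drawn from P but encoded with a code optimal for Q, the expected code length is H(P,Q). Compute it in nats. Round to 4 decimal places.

H(P,Q) = −Σ p·ln q.
  −0.15·ln(0.35) = 0.15747
  −0.55·ln(0.01) = 2.53284
  −0.14·ln(0.42) = 0.12145
  −0.16·ln(0.22) = 0.24226
H(P,Q) = 3.0540 nats.

3.0540 nats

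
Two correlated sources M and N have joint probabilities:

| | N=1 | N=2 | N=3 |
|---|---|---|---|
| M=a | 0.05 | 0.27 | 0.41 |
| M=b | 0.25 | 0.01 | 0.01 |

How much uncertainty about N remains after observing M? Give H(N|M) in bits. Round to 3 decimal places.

1.045 bits

Chain rule: H(N|M) = H(M,N) − H(M).
Marginals: p(M) = (0.7300, 0.2700), p(N) = (0.3000, 0.2800, 0.4200).
H(M,N) = 1.8864 bits; H(M) = 0.8415 bits.
H(N|M) = 1.8864 − 0.8415 = 1.045 bits.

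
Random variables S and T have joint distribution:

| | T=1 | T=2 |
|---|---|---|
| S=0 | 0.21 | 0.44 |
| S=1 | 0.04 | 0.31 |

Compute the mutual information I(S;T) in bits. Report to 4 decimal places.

Marginals: p(S) = (0.6500, 0.3500), p(T) = (0.2500, 0.7500).
I(S;T) = Σ p(x,y)·log₂[p(x,y)/(p(x)p(y))].
  (0,1): 0.21·log₂(1.2923) = 0.07769
  (0,2): 0.44·log₂(0.9026) = -0.06508
  (1,1): 0.04·log₂(0.4571) = -0.04517
  (1,2): 0.31·log₂(1.1810) = 0.07438
Sum = 0.0418 bits.

0.0418 bits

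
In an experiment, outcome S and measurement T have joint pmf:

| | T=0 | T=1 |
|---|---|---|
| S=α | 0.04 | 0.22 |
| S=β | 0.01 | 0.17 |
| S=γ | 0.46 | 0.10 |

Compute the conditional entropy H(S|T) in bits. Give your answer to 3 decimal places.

1.015 bits

Marginals: p(S) = (0.2600, 0.1800, 0.5600), p(T) = (0.5100, 0.4900).
H(S|T) = Σ p(T) · H(S|T=·).
  T=0: p=0.5100, H(S|T=0) = 0.5335
  T=1: p=0.4900, H(S|T=1) = 1.5165
Weighted sum = 1.015 bits.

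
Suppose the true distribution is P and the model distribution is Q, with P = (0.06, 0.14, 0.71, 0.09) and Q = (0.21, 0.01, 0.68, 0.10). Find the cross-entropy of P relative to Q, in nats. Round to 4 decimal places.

1.2194 nats

H(P,Q) = −Σ p·ln q.
  −0.06·ln(0.21) = 0.09364
  −0.14·ln(0.01) = 0.64472
  −0.71·ln(0.68) = 0.27382
  −0.09·ln(0.10) = 0.20723
H(P,Q) = 1.2194 nats.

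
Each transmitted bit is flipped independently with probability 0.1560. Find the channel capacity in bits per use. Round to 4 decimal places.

Binary symmetric channel: C = 1 − h₂(ε) where h₂ is the binary entropy function.
h₂(0.1560) = −0.1560·log₂0.1560 − 0.8440·log₂0.8440 = 0.6247.
C = 1 − 0.6247 = 0.3753 bits per channel use.

0.3753 bits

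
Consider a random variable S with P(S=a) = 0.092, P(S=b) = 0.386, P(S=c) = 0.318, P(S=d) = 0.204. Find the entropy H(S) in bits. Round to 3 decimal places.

H(S) = −Σ p·log₂ p.
  −(0.092)·log₂(0.092) = 0.3167
  −(0.386)·log₂(0.386) = 0.5301
  −(0.318)·log₂(0.318) = 0.5256
  −(0.204)·log₂(0.204) = 0.4678
Sum: 0.3167 + 0.5301 + 0.5256 + 0.4678 = 1.840 bits.

1.840 bits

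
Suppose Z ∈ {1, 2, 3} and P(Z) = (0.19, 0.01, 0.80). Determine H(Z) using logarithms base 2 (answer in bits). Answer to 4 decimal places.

H(Z) = −Σ p·log₂ p.
  −(0.19)·log₂(0.19) = 0.45523
  −(0.01)·log₂(0.01) = 0.06644
  −(0.80)·log₂(0.80) = 0.25754
Sum: 0.45523 + 0.06644 + 0.25754 = 0.7792 bits.

0.7792 bits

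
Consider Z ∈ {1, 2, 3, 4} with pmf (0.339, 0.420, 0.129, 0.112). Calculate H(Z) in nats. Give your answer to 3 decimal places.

1.240 nats

H(Z) = −Σ p·ln p.
  −(0.339)·ln(0.339) = 0.3667
  −(0.420)·ln(0.420) = 0.3644
  −(0.129)·ln(0.129) = 0.2642
  −(0.112)·ln(0.112) = 0.2452
Sum: 0.3667 + 0.3644 + 0.2642 + 0.2452 = 1.240 nats.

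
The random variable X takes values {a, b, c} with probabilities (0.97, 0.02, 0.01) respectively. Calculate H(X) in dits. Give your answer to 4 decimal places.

0.0668 dits

H(X) = −Σ p·log₁₀ p.
  −(0.97)·log₁₀(0.97) = 0.01283
  −(0.02)·log₁₀(0.02) = 0.03398
  −(0.01)·log₁₀(0.01) = 0.02000
Sum: 0.01283 + 0.03398 + 0.02000 = 0.0668 dits.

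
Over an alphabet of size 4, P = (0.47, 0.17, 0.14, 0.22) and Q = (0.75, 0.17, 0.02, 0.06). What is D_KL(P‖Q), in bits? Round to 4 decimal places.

0.4885 bits

D(P‖Q) = Σ p·log₂(p/q).
  0.47·log₂(0.47/0.75) = -0.31689
  0.17·log₂(0.17/0.17) = 0.00000
  0.14·log₂(0.14/0.02) = 0.39303
  0.22·log₂(0.22/0.06) = 0.41238
D(P‖Q) = 0.4885 bits.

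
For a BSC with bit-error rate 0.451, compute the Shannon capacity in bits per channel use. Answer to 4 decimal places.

0.0069 bits

Binary symmetric channel: C = 1 − h₂(ε) where h₂ is the binary entropy function.
h₂(0.451) = −0.451·log₂0.451 − 0.549·log₂0.549 = 0.9931.
C = 1 − 0.9931 = 0.0069 bits per channel use.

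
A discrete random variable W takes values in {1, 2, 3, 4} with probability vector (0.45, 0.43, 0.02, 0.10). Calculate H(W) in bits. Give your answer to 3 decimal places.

H(W) = −Σ p·log₂ p.
  −(0.45)·log₂(0.45) = 0.5184
  −(0.43)·log₂(0.43) = 0.5236
  −(0.02)·log₂(0.02) = 0.1129
  −(0.10)·log₂(0.10) = 0.3322
Sum: 0.5184 + 0.5236 + 0.1129 + 0.3322 = 1.487 bits.

1.487 bits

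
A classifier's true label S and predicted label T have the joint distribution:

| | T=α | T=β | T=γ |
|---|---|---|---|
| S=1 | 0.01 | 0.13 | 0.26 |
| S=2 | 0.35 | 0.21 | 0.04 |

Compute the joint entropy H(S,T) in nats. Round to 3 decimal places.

H(S,T) = −Σ p(x,y)·ln p(x,y) over all 6 cells.
  cell (1,α): −0.01·ln0.01 = 0.0461
  cell (1,β): −0.13·ln0.13 = 0.2652
  cell (1,γ): −0.26·ln0.26 = 0.3502
  cell (2,α): −0.35·ln0.35 = 0.3674
  cell (2,β): −0.21·ln0.21 = 0.3277
  cell (2,γ): −0.04·ln0.04 = 0.1288
Sum = 1.485 nats.

1.485 nats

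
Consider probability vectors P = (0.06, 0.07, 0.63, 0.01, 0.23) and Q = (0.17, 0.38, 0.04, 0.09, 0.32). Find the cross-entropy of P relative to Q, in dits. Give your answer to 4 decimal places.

1.0806 dits

H(P,Q) = −Σ p·log₁₀ q.
  −0.06·log₁₀(0.17) = 0.04617
  −0.07·log₁₀(0.38) = 0.02942
  −0.63·log₁₀(0.04) = 0.88070
  −0.01·log₁₀(0.09) = 0.01046
  −0.23·log₁₀(0.32) = 0.11382
H(P,Q) = 1.0806 dits.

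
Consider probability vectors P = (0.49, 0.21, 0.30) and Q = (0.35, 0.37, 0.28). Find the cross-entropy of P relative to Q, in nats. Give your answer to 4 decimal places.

H(P,Q) = −Σ p·ln q.
  −0.49·ln(0.35) = 0.51441
  −0.21·ln(0.37) = 0.20879
  −0.30·ln(0.28) = 0.38189
H(P,Q) = 1.1051 nats.

1.1051 nats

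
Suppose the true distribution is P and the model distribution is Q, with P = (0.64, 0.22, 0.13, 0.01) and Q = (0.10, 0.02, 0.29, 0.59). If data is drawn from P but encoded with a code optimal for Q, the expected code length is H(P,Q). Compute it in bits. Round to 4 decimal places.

H(P,Q) = −Σ p·log₂ q.
  −0.64·log₂(0.10) = 2.12603
  −0.22·log₂(0.02) = 1.24165
  −0.13·log₂(0.29) = 0.23216
  −0.01·log₂(0.59) = 0.00761
H(P,Q) = 3.6075 bits.

3.6075 bits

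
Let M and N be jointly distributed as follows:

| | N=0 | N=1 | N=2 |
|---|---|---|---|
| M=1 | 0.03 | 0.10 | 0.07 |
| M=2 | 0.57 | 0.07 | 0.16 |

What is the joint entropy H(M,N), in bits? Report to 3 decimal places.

H(M,N) = −Σ p(x,y)·log₂ p(x,y) over all 6 cells.
  cell (1,0): −0.03·log₂0.03 = 0.1518
  cell (1,1): −0.10·log₂0.10 = 0.3322
  cell (1,2): −0.07·log₂0.07 = 0.2686
  cell (2,0): −0.57·log₂0.57 = 0.4623
  cell (2,1): −0.07·log₂0.07 = 0.2686
  cell (2,2): −0.16·log₂0.16 = 0.4230
Sum = 1.906 bits.

1.906 bits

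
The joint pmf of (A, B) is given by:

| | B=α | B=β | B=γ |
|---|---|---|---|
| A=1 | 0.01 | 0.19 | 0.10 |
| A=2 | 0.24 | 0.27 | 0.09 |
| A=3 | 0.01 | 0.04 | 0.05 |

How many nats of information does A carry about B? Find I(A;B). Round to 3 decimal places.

Marginals: p(A) = (0.3000, 0.6000, 0.1000), p(B) = (0.2600, 0.5000, 0.2400).
I(A;B) = H(A) + H(B) − H(A,B).
H(A) = 0.8979, H(B) = 1.0393, H(A,B) = 1.8292.
I(A;B) = 0.8979 + 1.0393 − 1.8292 = 0.108 nats.

0.108 nats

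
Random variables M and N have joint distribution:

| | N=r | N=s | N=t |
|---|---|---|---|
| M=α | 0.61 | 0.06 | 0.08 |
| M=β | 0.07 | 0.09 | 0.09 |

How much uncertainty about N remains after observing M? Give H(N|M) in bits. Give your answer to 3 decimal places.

Marginals: p(M) = (0.7500, 0.2500), p(N) = (0.6800, 0.1500, 0.1700).
H(N|M) = Σ p(M) · H(N|M=·).
  M=α: p=0.7500, H(N|M=α) = 0.8784
  M=β: p=0.2500, H(N|M=β) = 1.5755
Weighted sum = 1.053 bits.

1.053 bits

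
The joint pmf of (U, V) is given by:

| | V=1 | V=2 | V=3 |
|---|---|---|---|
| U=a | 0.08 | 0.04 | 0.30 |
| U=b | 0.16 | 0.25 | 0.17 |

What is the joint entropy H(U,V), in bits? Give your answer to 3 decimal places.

2.356 bits

H(U,V) = −Σ p(x,y)·log₂ p(x,y) over all 6 cells.
  cell (a,1): −0.08·log₂0.08 = 0.2915
  cell (a,2): −0.04·log₂0.04 = 0.1858
  cell (a,3): −0.30·log₂0.30 = 0.5211
  cell (b,1): −0.16·log₂0.16 = 0.4230
  cell (b,2): −0.25·log₂0.25 = 0.5000
  cell (b,3): −0.17·log₂0.17 = 0.4346
Sum = 2.356 bits.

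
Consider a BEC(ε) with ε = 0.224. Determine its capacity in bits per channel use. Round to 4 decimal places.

0.7760 bits

Binary erasure channel: capacity C = 1 − ε.
C = 1 − 0.224 = 0.7760 bits per channel use.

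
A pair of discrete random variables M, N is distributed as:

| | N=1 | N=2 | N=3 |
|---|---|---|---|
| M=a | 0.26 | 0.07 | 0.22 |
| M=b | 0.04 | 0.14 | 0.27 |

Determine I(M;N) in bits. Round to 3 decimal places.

0.144 bits

Marginals: p(M) = (0.5500, 0.4500), p(N) = (0.3000, 0.2100, 0.4900).
I(M;N) = Σ p(x,y)·log₂[p(x,y)/(p(x)p(y))].
  (a,1): 0.26·log₂(1.5758) = 0.1706
  (a,2): 0.07·log₂(0.6061) = -0.0506
  (a,3): 0.22·log₂(0.8163) = -0.0644
  (b,1): 0.04·log₂(0.2963) = -0.0702
  (b,2): 0.14·log₂(1.4815) = 0.0794
  (b,3): 0.27·log₂(1.2245) = 0.0789
Sum = 0.144 bits.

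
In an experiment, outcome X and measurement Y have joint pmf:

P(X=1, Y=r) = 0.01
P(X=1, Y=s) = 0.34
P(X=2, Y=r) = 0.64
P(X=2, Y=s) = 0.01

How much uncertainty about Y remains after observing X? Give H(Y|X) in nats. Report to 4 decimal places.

Marginals: p(X) = (0.3500, 0.6500), p(Y) = (0.6500, 0.3500).
H(Y|X) = Σ p(X) · H(Y|X=·).
  X=1: p=0.3500, H(Y|X=1) = 0.1297
  X=2: p=0.6500, H(Y|X=2) = 0.0795
Weighted sum = 0.0971 nats.

0.0971 nats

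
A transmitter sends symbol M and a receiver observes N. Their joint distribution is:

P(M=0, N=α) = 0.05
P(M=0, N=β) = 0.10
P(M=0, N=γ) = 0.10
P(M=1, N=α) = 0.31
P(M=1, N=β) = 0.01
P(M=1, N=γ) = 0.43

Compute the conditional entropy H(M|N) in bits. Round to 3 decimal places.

0.628 bits

Chain rule: H(M|N) = H(M,N) − H(N).
Marginals: p(M) = (0.2500, 0.7500), p(N) = (0.3600, 0.1100, 0.5300).
H(M,N) = 1.9943 bits; H(N) = 1.3663 bits.
H(M|N) = 1.9943 − 1.3663 = 0.628 bits.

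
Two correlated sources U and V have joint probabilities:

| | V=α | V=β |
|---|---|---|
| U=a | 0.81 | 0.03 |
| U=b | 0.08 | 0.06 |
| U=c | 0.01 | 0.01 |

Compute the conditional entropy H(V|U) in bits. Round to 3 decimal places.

0.345 bits

Chain rule: H(V|U) = H(U,V) − H(U).
Marginals: p(U) = (0.8400, 0.1400, 0.0200), p(V) = (0.9000, 0.1000).
H(U,V) = 1.0659 bits; H(U) = 0.7213 bits.
H(V|U) = 1.0659 − 0.7213 = 0.345 bits.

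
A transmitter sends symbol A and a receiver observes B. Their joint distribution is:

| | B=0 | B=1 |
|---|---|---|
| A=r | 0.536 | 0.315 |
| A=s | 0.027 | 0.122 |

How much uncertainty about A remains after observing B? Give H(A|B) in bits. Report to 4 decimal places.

Chain rule: H(A|B) = H(A,B) − H(B).
Marginals: p(A) = (0.8510, 0.1490), p(B) = (0.5630, 0.4370).
H(A,B) = 1.5182 bits; H(B) = 0.9885 bits.
H(A|B) = 1.5182 − 0.9885 = 0.5297 bits.

0.5297 bits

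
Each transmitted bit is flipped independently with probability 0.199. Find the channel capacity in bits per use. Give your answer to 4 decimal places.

0.2801 bits

Binary symmetric channel: C = 1 − h₂(ε) where h₂ is the binary entropy function.
h₂(0.199) = −0.199·log₂0.199 − 0.801·log₂0.801 = 0.7199.
C = 1 − 0.7199 = 0.2801 bits per channel use.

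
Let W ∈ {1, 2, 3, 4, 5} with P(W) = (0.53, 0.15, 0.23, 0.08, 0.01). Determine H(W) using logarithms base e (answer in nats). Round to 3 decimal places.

H(W) = −Σ p·ln p.
  −(0.53)·ln(0.53) = 0.3365
  −(0.15)·ln(0.15) = 0.2846
  −(0.23)·ln(0.23) = 0.3380
  −(0.08)·ln(0.08) = 0.2021
  −(0.01)·ln(0.01) = 0.0461
Sum: 0.3365 + 0.2846 + 0.3380 + 0.2021 + 0.0461 = 1.207 nats.

1.207 nats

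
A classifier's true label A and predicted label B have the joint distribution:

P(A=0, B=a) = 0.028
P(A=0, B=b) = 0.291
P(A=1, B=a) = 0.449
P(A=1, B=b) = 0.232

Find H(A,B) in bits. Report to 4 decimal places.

1.6704 bits

H(A,B) = −Σ p(x,y)·log₂ p(x,y) over all 4 cells.
  cell (0,a): −0.028·log₂0.028 = 0.14444
  cell (0,b): −0.291·log₂0.291 = 0.51824
  cell (1,a): −0.449·log₂0.449 = 0.51869
  cell (1,b): −0.232·log₂0.232 = 0.48901
Sum = 1.6704 bits.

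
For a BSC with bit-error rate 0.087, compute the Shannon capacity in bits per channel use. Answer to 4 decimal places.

Binary symmetric channel: C = 1 − h₂(ε) where h₂ is the binary entropy function.
h₂(0.087) = −0.087·log₂0.087 − 0.913·log₂0.913 = 0.4264.
C = 1 − 0.4264 = 0.5736 bits per channel use.

0.5736 bits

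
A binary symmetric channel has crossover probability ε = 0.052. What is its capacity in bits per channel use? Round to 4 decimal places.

0.7052 bits

Binary symmetric channel: C = 1 − h₂(ε) where h₂ is the binary entropy function.
h₂(0.052) = −0.052·log₂0.052 − 0.948·log₂0.948 = 0.2948.
C = 1 − 0.2948 = 0.7052 bits per channel use.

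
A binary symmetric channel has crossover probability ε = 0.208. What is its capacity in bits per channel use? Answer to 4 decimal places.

0.2624 bits

Binary symmetric channel: C = 1 − h₂(ε) where h₂ is the binary entropy function.
h₂(0.208) = −0.208·log₂0.208 − 0.792·log₂0.792 = 0.7376.
C = 1 − 0.7376 = 0.2624 bits per channel use.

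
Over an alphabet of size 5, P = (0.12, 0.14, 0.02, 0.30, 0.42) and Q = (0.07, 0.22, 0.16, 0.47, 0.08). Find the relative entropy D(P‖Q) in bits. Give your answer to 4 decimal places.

0.7525 bits

D(P‖Q) = Σ p·log₂(p/q).
  0.12·log₂(0.12/0.07) = 0.09331
  0.14·log₂(0.14/0.22) = -0.09129
  0.02·log₂(0.02/0.16) = -0.06000
  0.30·log₂(0.30/0.47) = -0.19431
  0.42·log₂(0.42/0.08) = 1.00477
D(P‖Q) = 0.7525 bits.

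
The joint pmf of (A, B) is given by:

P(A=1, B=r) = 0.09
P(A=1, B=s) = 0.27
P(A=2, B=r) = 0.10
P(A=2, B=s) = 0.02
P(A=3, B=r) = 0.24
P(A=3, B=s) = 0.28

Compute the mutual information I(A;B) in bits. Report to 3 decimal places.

Marginals: p(A) = (0.3600, 0.1200, 0.5200), p(B) = (0.4300, 0.5700).
I(A;B) = H(A) + H(B) − H(A,B).
H(A) = 1.3883, H(B) = 0.9858, H(A,B) = 2.2761.
I(A;B) = 1.3883 + 0.9858 − 2.2761 = 0.098 bits.

0.098 bits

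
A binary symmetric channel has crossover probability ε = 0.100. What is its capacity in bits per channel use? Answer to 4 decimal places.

Binary symmetric channel: C = 1 − h₂(ε) where h₂ is the binary entropy function.
h₂(0.100) = −0.100·log₂0.100 − 0.900·log₂0.900 = 0.4690.
C = 1 − 0.4690 = 0.5310 bits per channel use.

0.5310 bits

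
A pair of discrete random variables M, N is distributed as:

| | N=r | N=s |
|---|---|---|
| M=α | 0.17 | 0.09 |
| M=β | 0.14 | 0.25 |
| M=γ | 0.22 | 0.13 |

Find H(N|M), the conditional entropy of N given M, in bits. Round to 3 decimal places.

0.942 bits

Chain rule: H(N|M) = H(M,N) − H(M).
Marginals: p(M) = (0.2600, 0.3900, 0.3500), p(N) = (0.5300, 0.4700).
H(M,N) = 2.5076 bits; H(M) = 1.5652 bits.
H(N|M) = 2.5076 − 1.5652 = 0.942 bits.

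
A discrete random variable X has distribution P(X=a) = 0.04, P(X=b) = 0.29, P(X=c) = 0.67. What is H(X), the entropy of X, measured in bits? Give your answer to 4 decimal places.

1.0908 bits

H(X) = −Σ p·log₂ p.
  −(0.04)·log₂(0.04) = 0.18575
  −(0.29)·log₂(0.29) = 0.51790
  −(0.67)·log₂(0.67) = 0.38710
Sum: 0.18575 + 0.51790 + 0.38710 = 1.0908 bits.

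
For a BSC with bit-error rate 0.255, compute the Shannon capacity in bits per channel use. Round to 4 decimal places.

0.1809 bits

Binary symmetric channel: C = 1 − h₂(ε) where h₂ is the binary entropy function.
h₂(0.255) = −0.255·log₂0.255 − 0.745·log₂0.745 = 0.8191.
C = 1 − 0.8191 = 0.1809 bits per channel use.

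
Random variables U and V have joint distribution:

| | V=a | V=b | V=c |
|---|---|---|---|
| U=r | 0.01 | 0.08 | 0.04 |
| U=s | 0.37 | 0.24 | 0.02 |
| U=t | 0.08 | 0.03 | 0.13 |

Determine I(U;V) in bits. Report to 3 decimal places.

Marginals: p(U) = (0.1300, 0.6300, 0.2400), p(V) = (0.4600, 0.3500, 0.1900).
I(U;V) = H(U) + H(V) − H(U,V).
H(U) = 1.2967, H(V) = 1.5007, H(U,V) = 2.5074.
I(U;V) = 1.2967 + 1.5007 − 2.5074 = 0.290 bits.

0.290 bits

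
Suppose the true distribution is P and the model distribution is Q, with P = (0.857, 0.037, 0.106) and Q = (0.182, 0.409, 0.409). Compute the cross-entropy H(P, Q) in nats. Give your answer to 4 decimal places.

1.5880 nats

H(P,Q) = −Σ p·ln q.
  −0.857·ln(0.182) = 1.46011
  −0.037·ln(0.409) = 0.03308
  −0.106·ln(0.409) = 0.09477
H(P,Q) = 1.5880 nats.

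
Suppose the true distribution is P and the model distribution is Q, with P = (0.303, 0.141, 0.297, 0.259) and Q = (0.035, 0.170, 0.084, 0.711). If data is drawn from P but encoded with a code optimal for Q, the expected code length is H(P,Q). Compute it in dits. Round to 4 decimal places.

0.9075 dits

H(P,Q) = −Σ p·log₁₀ q.
  −0.303·log₁₀(0.035) = 0.44115
  −0.141·log₁₀(0.170) = 0.10851
  −0.297·log₁₀(0.084) = 0.31949
  −0.259·log₁₀(0.711) = 0.03837
H(P,Q) = 0.9075 dits.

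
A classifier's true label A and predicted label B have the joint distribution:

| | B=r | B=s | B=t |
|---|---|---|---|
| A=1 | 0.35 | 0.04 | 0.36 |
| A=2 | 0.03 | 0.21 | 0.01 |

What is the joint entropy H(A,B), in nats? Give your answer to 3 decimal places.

H(A,B) = −Σ p(x,y)·ln p(x,y) over all 6 cells.
  cell (1,r): −0.35·ln0.35 = 0.3674
  cell (1,s): −0.04·ln0.04 = 0.1288
  cell (1,t): −0.36·ln0.36 = 0.3678
  cell (2,r): −0.03·ln0.03 = 0.1052
  cell (2,s): −0.21·ln0.21 = 0.3277
  cell (2,t): −0.01·ln0.01 = 0.0461
Sum = 1.343 nats.

1.343 nats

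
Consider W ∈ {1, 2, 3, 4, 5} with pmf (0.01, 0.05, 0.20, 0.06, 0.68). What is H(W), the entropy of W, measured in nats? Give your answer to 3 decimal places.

H(W) = −Σ p·ln p.
  −(0.01)·ln(0.01) = 0.0461
  −(0.05)·ln(0.05) = 0.1498
  −(0.20)·ln(0.20) = 0.3219
  −(0.06)·ln(0.06) = 0.1688
  −(0.68)·ln(0.68) = 0.2623
Sum: 0.0461 + 0.1498 + 0.3219 + 0.1688 + 0.2623 = 0.949 nats.

0.949 nats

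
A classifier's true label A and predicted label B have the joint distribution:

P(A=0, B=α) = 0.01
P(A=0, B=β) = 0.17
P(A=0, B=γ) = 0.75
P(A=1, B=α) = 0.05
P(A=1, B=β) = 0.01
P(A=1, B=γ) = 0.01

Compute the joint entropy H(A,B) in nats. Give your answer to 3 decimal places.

H(A,B) = −Σ p(x,y)·ln p(x,y) over all 6 cells.
  cell (0,α): −0.01·ln0.01 = 0.0461
  cell (0,β): −0.17·ln0.17 = 0.3012
  cell (0,γ): −0.75·ln0.75 = 0.2158
  cell (1,α): −0.05·ln0.05 = 0.1498
  cell (1,β): −0.01·ln0.01 = 0.0461
  cell (1,γ): −0.01·ln0.01 = 0.0461
Sum = 0.805 nats.

0.805 nats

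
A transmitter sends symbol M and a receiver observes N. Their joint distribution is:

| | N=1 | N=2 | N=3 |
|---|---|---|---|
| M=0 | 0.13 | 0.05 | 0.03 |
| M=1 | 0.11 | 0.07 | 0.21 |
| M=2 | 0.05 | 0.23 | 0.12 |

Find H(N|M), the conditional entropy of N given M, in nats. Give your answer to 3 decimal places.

Marginals: p(M) = (0.2100, 0.3900, 0.4000), p(N) = (0.2900, 0.3500, 0.3600).
H(N|M) = Σ p(M) · H(N|M=·).
  M=0: p=0.2100, H(N|M=0) = 0.9166
  M=1: p=0.3900, H(N|M=1) = 0.9986
  M=2: p=0.4000, H(N|M=2) = 0.9393
Weighted sum = 0.958 nats.

0.958 nats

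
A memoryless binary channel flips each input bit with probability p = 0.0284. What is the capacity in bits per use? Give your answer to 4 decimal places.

Binary symmetric channel: C = 1 − h₂(ε) where h₂ is the binary entropy function.
h₂(0.0284) = −0.0284·log₂0.0284 − 0.9716·log₂0.9716 = 0.1863.
C = 1 − 0.1863 = 0.8137 bits per channel use.

0.8137 bits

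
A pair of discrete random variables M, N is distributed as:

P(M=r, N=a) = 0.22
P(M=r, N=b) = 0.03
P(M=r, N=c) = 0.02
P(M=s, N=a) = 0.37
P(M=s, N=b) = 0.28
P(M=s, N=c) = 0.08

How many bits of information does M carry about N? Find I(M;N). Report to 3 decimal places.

0.065 bits

Marginals: p(M) = (0.2700, 0.7300), p(N) = (0.5900, 0.3100, 0.1000).
I(M;N) = H(M) + H(N) − H(M,N).
H(M) = 0.8415, H(N) = 1.3051, H(M,N) = 2.0817.
I(M;N) = 0.8415 + 1.3051 − 2.0817 = 0.065 bits.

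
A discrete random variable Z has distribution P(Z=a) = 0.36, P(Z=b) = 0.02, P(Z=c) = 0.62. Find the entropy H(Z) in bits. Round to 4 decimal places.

H(Z) = −Σ p·log₂ p.
  −(0.36)·log₂(0.36) = 0.53062
  −(0.02)·log₂(0.02) = 0.11288
  −(0.62)·log₂(0.62) = 0.42759
Sum: 0.53062 + 0.11288 + 0.42759 = 1.0711 bits.

1.0711 bits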